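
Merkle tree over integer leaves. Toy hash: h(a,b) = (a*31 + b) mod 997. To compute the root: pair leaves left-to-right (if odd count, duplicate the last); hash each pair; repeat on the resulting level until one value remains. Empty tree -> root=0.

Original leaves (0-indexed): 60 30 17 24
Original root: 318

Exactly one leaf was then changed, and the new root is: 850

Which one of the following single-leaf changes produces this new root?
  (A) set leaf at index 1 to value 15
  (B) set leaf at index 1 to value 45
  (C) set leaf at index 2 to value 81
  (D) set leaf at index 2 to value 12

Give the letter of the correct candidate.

Original leaves: [60, 30, 17, 24]
Target new root: 850
Try each candidate change and compute the resulting root:
Candidate A: set leaf[1] = 15 -> leaves = [60, 15, 17, 24]
  L0: [60, 15, 17, 24]
  L1: h(60,15)=(60*31+15)%997=878 h(17,24)=(17*31+24)%997=551 -> [878, 551]
  L2: h(878,551)=(878*31+551)%997=850 -> [850]
  root = 850 == target 850  ** MATCH **
Candidate B: set leaf[1] = 45 -> leaves = [60, 45, 17, 24]
  L0: [60, 45, 17, 24]
  L1: h(60,45)=(60*31+45)%997=908 h(17,24)=(17*31+24)%997=551 -> [908, 551]
  L2: h(908,551)=(908*31+551)%997=783 -> [783]
  root = 783 != target 850
Candidate C: set leaf[2] = 81 -> leaves = [60, 30, 81, 24]
  L0: [60, 30, 81, 24]
  L1: h(60,30)=(60*31+30)%997=893 h(81,24)=(81*31+24)%997=541 -> [893, 541]
  L2: h(893,541)=(893*31+541)%997=308 -> [308]
  root = 308 != target 850
Candidate D: set leaf[2] = 12 -> leaves = [60, 30, 12, 24]
  L0: [60, 30, 12, 24]
  L1: h(60,30)=(60*31+30)%997=893 h(12,24)=(12*31+24)%997=396 -> [893, 396]
  L2: h(893,396)=(893*31+396)%997=163 -> [163]
  root = 163 != target 850
Candidate A produces the target root.

Answer: A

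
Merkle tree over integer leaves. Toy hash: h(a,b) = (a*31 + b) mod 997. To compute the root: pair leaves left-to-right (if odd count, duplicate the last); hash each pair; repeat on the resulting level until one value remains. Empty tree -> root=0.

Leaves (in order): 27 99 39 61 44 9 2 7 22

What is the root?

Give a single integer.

Answer: 57

Derivation:
L0: [27, 99, 39, 61, 44, 9, 2, 7, 22]
L1: h(27,99)=(27*31+99)%997=936 h(39,61)=(39*31+61)%997=273 h(44,9)=(44*31+9)%997=376 h(2,7)=(2*31+7)%997=69 h(22,22)=(22*31+22)%997=704 -> [936, 273, 376, 69, 704]
L2: h(936,273)=(936*31+273)%997=376 h(376,69)=(376*31+69)%997=758 h(704,704)=(704*31+704)%997=594 -> [376, 758, 594]
L3: h(376,758)=(376*31+758)%997=450 h(594,594)=(594*31+594)%997=65 -> [450, 65]
L4: h(450,65)=(450*31+65)%997=57 -> [57]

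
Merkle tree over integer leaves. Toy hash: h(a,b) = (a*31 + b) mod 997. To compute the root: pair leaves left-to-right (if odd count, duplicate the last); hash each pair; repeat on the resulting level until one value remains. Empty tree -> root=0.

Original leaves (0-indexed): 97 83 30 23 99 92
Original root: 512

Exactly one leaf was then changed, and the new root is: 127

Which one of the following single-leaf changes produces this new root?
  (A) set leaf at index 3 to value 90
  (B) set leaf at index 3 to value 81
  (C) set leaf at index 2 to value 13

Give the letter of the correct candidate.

Original leaves: [97, 83, 30, 23, 99, 92]
Target new root: 127
Try each candidate change and compute the resulting root:
Candidate A: set leaf[3] = 90 -> leaves = [97, 83, 30, 90, 99, 92]
  L0: [97, 83, 30, 90, 99, 92]
  L1: h(97,83)=(97*31+83)%997=99 h(30,90)=(30*31+90)%997=23 h(99,92)=(99*31+92)%997=170 -> [99, 23, 170]
  L2: h(99,23)=(99*31+23)%997=101 h(170,170)=(170*31+170)%997=455 -> [101, 455]
  L3: h(101,455)=(101*31+455)%997=595 -> [595]
  root = 595 != target 127
Candidate B: set leaf[3] = 81 -> leaves = [97, 83, 30, 81, 99, 92]
  L0: [97, 83, 30, 81, 99, 92]
  L1: h(97,83)=(97*31+83)%997=99 h(30,81)=(30*31+81)%997=14 h(99,92)=(99*31+92)%997=170 -> [99, 14, 170]
  L2: h(99,14)=(99*31+14)%997=92 h(170,170)=(170*31+170)%997=455 -> [92, 455]
  L3: h(92,455)=(92*31+455)%997=316 -> [316]
  root = 316 != target 127
Candidate C: set leaf[2] = 13 -> leaves = [97, 83, 13, 23, 99, 92]
  L0: [97, 83, 13, 23, 99, 92]
  L1: h(97,83)=(97*31+83)%997=99 h(13,23)=(13*31+23)%997=426 h(99,92)=(99*31+92)%997=170 -> [99, 426, 170]
  L2: h(99,426)=(99*31+426)%997=504 h(170,170)=(170*31+170)%997=455 -> [504, 455]
  L3: h(504,455)=(504*31+455)%997=127 -> [127]
  root = 127 == target 127  ** MATCH **
Candidate C produces the target root.

Answer: C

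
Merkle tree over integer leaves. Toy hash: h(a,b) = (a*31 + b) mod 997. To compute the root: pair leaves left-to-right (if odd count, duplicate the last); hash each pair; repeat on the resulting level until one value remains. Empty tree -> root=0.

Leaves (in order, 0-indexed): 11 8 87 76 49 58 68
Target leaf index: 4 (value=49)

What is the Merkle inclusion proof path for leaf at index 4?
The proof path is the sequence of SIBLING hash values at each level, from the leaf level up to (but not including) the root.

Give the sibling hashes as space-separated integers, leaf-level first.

L0 (leaves): [11, 8, 87, 76, 49, 58, 68], target index=4
L1: h(11,8)=(11*31+8)%997=349 [pair 0] h(87,76)=(87*31+76)%997=779 [pair 1] h(49,58)=(49*31+58)%997=580 [pair 2] h(68,68)=(68*31+68)%997=182 [pair 3] -> [349, 779, 580, 182]
  Sibling for proof at L0: 58
L2: h(349,779)=(349*31+779)%997=631 [pair 0] h(580,182)=(580*31+182)%997=216 [pair 1] -> [631, 216]
  Sibling for proof at L1: 182
L3: h(631,216)=(631*31+216)%997=834 [pair 0] -> [834]
  Sibling for proof at L2: 631
Root: 834
Proof path (sibling hashes from leaf to root): [58, 182, 631]

Answer: 58 182 631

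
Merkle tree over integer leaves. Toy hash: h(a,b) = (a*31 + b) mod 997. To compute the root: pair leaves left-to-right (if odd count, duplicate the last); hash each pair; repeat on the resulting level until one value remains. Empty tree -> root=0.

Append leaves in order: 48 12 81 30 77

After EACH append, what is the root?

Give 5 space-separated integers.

Answer: 48 503 239 188 928

Derivation:
After append 48 (leaves=[48]):
  L0: [48]
  root=48
After append 12 (leaves=[48, 12]):
  L0: [48, 12]
  L1: h(48,12)=(48*31+12)%997=503 -> [503]
  root=503
After append 81 (leaves=[48, 12, 81]):
  L0: [48, 12, 81]
  L1: h(48,12)=(48*31+12)%997=503 h(81,81)=(81*31+81)%997=598 -> [503, 598]
  L2: h(503,598)=(503*31+598)%997=239 -> [239]
  root=239
After append 30 (leaves=[48, 12, 81, 30]):
  L0: [48, 12, 81, 30]
  L1: h(48,12)=(48*31+12)%997=503 h(81,30)=(81*31+30)%997=547 -> [503, 547]
  L2: h(503,547)=(503*31+547)%997=188 -> [188]
  root=188
After append 77 (leaves=[48, 12, 81, 30, 77]):
  L0: [48, 12, 81, 30, 77]
  L1: h(48,12)=(48*31+12)%997=503 h(81,30)=(81*31+30)%997=547 h(77,77)=(77*31+77)%997=470 -> [503, 547, 470]
  L2: h(503,547)=(503*31+547)%997=188 h(470,470)=(470*31+470)%997=85 -> [188, 85]
  L3: h(188,85)=(188*31+85)%997=928 -> [928]
  root=928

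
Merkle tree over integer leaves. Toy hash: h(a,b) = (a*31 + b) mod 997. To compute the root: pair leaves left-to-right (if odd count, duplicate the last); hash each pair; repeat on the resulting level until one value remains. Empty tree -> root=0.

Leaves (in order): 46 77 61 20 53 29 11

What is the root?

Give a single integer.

Answer: 488

Derivation:
L0: [46, 77, 61, 20, 53, 29, 11]
L1: h(46,77)=(46*31+77)%997=506 h(61,20)=(61*31+20)%997=914 h(53,29)=(53*31+29)%997=675 h(11,11)=(11*31+11)%997=352 -> [506, 914, 675, 352]
L2: h(506,914)=(506*31+914)%997=648 h(675,352)=(675*31+352)%997=340 -> [648, 340]
L3: h(648,340)=(648*31+340)%997=488 -> [488]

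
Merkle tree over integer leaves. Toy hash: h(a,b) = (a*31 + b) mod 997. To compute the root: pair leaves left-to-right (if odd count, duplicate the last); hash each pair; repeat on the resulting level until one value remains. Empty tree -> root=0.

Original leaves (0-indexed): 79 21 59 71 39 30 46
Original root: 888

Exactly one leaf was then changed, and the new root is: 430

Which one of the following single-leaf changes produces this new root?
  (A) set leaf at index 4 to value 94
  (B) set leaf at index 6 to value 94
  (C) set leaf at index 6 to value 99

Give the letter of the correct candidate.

Original leaves: [79, 21, 59, 71, 39, 30, 46]
Target new root: 430
Try each candidate change and compute the resulting root:
Candidate A: set leaf[4] = 94 -> leaves = [79, 21, 59, 71, 94, 30, 46]
  L0: [79, 21, 59, 71, 94, 30, 46]
  L1: h(79,21)=(79*31+21)%997=476 h(59,71)=(59*31+71)%997=903 h(94,30)=(94*31+30)%997=950 h(46,46)=(46*31+46)%997=475 -> [476, 903, 950, 475]
  L2: h(476,903)=(476*31+903)%997=704 h(950,475)=(950*31+475)%997=15 -> [704, 15]
  L3: h(704,15)=(704*31+15)%997=902 -> [902]
  root = 902 != target 430
Candidate B: set leaf[6] = 94 -> leaves = [79, 21, 59, 71, 39, 30, 94]
  L0: [79, 21, 59, 71, 39, 30, 94]
  L1: h(79,21)=(79*31+21)%997=476 h(59,71)=(59*31+71)%997=903 h(39,30)=(39*31+30)%997=242 h(94,94)=(94*31+94)%997=17 -> [476, 903, 242, 17]
  L2: h(476,903)=(476*31+903)%997=704 h(242,17)=(242*31+17)%997=540 -> [704, 540]
  L3: h(704,540)=(704*31+540)%997=430 -> [430]
  root = 430 == target 430  ** MATCH **
Candidate C: set leaf[6] = 99 -> leaves = [79, 21, 59, 71, 39, 30, 99]
  L0: [79, 21, 59, 71, 39, 30, 99]
  L1: h(79,21)=(79*31+21)%997=476 h(59,71)=(59*31+71)%997=903 h(39,30)=(39*31+30)%997=242 h(99,99)=(99*31+99)%997=177 -> [476, 903, 242, 177]
  L2: h(476,903)=(476*31+903)%997=704 h(242,177)=(242*31+177)%997=700 -> [704, 700]
  L3: h(704,700)=(704*31+700)%997=590 -> [590]
  root = 590 != target 430
Candidate B produces the target root.

Answer: B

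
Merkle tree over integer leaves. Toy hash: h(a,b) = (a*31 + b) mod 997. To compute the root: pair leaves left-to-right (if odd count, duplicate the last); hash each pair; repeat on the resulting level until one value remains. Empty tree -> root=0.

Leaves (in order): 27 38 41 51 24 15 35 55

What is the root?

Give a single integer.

L0: [27, 38, 41, 51, 24, 15, 35, 55]
L1: h(27,38)=(27*31+38)%997=875 h(41,51)=(41*31+51)%997=325 h(24,15)=(24*31+15)%997=759 h(35,55)=(35*31+55)%997=143 -> [875, 325, 759, 143]
L2: h(875,325)=(875*31+325)%997=531 h(759,143)=(759*31+143)%997=741 -> [531, 741]
L3: h(531,741)=(531*31+741)%997=253 -> [253]

Answer: 253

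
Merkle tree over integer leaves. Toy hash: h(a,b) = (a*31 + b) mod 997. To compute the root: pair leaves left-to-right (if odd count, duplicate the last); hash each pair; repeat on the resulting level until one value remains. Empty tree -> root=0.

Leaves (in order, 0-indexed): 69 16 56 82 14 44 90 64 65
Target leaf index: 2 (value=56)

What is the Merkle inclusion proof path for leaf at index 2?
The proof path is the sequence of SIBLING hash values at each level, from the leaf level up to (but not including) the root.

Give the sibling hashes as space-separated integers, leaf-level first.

L0 (leaves): [69, 16, 56, 82, 14, 44, 90, 64, 65], target index=2
L1: h(69,16)=(69*31+16)%997=161 [pair 0] h(56,82)=(56*31+82)%997=821 [pair 1] h(14,44)=(14*31+44)%997=478 [pair 2] h(90,64)=(90*31+64)%997=860 [pair 3] h(65,65)=(65*31+65)%997=86 [pair 4] -> [161, 821, 478, 860, 86]
  Sibling for proof at L0: 82
L2: h(161,821)=(161*31+821)%997=827 [pair 0] h(478,860)=(478*31+860)%997=723 [pair 1] h(86,86)=(86*31+86)%997=758 [pair 2] -> [827, 723, 758]
  Sibling for proof at L1: 161
L3: h(827,723)=(827*31+723)%997=438 [pair 0] h(758,758)=(758*31+758)%997=328 [pair 1] -> [438, 328]
  Sibling for proof at L2: 723
L4: h(438,328)=(438*31+328)%997=945 [pair 0] -> [945]
  Sibling for proof at L3: 328
Root: 945
Proof path (sibling hashes from leaf to root): [82, 161, 723, 328]

Answer: 82 161 723 328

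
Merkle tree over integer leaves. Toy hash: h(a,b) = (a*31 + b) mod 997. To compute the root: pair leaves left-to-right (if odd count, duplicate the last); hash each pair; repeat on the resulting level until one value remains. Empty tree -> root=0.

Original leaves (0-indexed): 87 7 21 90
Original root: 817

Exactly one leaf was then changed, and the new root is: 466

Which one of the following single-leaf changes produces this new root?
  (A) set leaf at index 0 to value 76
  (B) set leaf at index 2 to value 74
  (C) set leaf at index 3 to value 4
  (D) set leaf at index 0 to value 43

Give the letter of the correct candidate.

Answer: B

Derivation:
Original leaves: [87, 7, 21, 90]
Target new root: 466
Try each candidate change and compute the resulting root:
Candidate A: set leaf[0] = 76 -> leaves = [76, 7, 21, 90]
  L0: [76, 7, 21, 90]
  L1: h(76,7)=(76*31+7)%997=369 h(21,90)=(21*31+90)%997=741 -> [369, 741]
  L2: h(369,741)=(369*31+741)%997=216 -> [216]
  root = 216 != target 466
Candidate B: set leaf[2] = 74 -> leaves = [87, 7, 74, 90]
  L0: [87, 7, 74, 90]
  L1: h(87,7)=(87*31+7)%997=710 h(74,90)=(74*31+90)%997=390 -> [710, 390]
  L2: h(710,390)=(710*31+390)%997=466 -> [466]
  root = 466 == target 466  ** MATCH **
Candidate C: set leaf[3] = 4 -> leaves = [87, 7, 21, 4]
  L0: [87, 7, 21, 4]
  L1: h(87,7)=(87*31+7)%997=710 h(21,4)=(21*31+4)%997=655 -> [710, 655]
  L2: h(710,655)=(710*31+655)%997=731 -> [731]
  root = 731 != target 466
Candidate D: set leaf[0] = 43 -> leaves = [43, 7, 21, 90]
  L0: [43, 7, 21, 90]
  L1: h(43,7)=(43*31+7)%997=343 h(21,90)=(21*31+90)%997=741 -> [343, 741]
  L2: h(343,741)=(343*31+741)%997=407 -> [407]
  root = 407 != target 466
Candidate B produces the target root.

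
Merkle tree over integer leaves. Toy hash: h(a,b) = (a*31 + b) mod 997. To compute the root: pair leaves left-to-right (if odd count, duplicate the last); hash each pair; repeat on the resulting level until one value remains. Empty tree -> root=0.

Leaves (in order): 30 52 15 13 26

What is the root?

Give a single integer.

Answer: 108

Derivation:
L0: [30, 52, 15, 13, 26]
L1: h(30,52)=(30*31+52)%997=982 h(15,13)=(15*31+13)%997=478 h(26,26)=(26*31+26)%997=832 -> [982, 478, 832]
L2: h(982,478)=(982*31+478)%997=13 h(832,832)=(832*31+832)%997=702 -> [13, 702]
L3: h(13,702)=(13*31+702)%997=108 -> [108]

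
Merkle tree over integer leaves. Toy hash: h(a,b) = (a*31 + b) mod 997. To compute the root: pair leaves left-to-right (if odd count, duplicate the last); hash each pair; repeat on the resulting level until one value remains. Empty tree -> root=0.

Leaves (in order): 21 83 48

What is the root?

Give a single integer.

L0: [21, 83, 48]
L1: h(21,83)=(21*31+83)%997=734 h(48,48)=(48*31+48)%997=539 -> [734, 539]
L2: h(734,539)=(734*31+539)%997=362 -> [362]

Answer: 362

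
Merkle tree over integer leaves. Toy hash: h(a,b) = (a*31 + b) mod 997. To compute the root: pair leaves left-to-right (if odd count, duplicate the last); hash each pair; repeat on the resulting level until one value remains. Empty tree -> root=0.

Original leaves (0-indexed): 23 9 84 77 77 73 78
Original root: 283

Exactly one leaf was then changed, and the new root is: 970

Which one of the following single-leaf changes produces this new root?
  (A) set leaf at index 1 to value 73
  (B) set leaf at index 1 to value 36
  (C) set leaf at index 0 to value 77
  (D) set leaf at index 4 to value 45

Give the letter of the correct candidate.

Answer: A

Derivation:
Original leaves: [23, 9, 84, 77, 77, 73, 78]
Target new root: 970
Try each candidate change and compute the resulting root:
Candidate A: set leaf[1] = 73 -> leaves = [23, 73, 84, 77, 77, 73, 78]
  L0: [23, 73, 84, 77, 77, 73, 78]
  L1: h(23,73)=(23*31+73)%997=786 h(84,77)=(84*31+77)%997=687 h(77,73)=(77*31+73)%997=466 h(78,78)=(78*31+78)%997=502 -> [786, 687, 466, 502]
  L2: h(786,687)=(786*31+687)%997=128 h(466,502)=(466*31+502)%997=990 -> [128, 990]
  L3: h(128,990)=(128*31+990)%997=970 -> [970]
  root = 970 == target 970  ** MATCH **
Candidate B: set leaf[1] = 36 -> leaves = [23, 36, 84, 77, 77, 73, 78]
  L0: [23, 36, 84, 77, 77, 73, 78]
  L1: h(23,36)=(23*31+36)%997=749 h(84,77)=(84*31+77)%997=687 h(77,73)=(77*31+73)%997=466 h(78,78)=(78*31+78)%997=502 -> [749, 687, 466, 502]
  L2: h(749,687)=(749*31+687)%997=975 h(466,502)=(466*31+502)%997=990 -> [975, 990]
  L3: h(975,990)=(975*31+990)%997=308 -> [308]
  root = 308 != target 970
Candidate C: set leaf[0] = 77 -> leaves = [77, 9, 84, 77, 77, 73, 78]
  L0: [77, 9, 84, 77, 77, 73, 78]
  L1: h(77,9)=(77*31+9)%997=402 h(84,77)=(84*31+77)%997=687 h(77,73)=(77*31+73)%997=466 h(78,78)=(78*31+78)%997=502 -> [402, 687, 466, 502]
  L2: h(402,687)=(402*31+687)%997=188 h(466,502)=(466*31+502)%997=990 -> [188, 990]
  L3: h(188,990)=(188*31+990)%997=836 -> [836]
  root = 836 != target 970
Candidate D: set leaf[4] = 45 -> leaves = [23, 9, 84, 77, 45, 73, 78]
  L0: [23, 9, 84, 77, 45, 73, 78]
  L1: h(23,9)=(23*31+9)%997=722 h(84,77)=(84*31+77)%997=687 h(45,73)=(45*31+73)%997=471 h(78,78)=(78*31+78)%997=502 -> [722, 687, 471, 502]
  L2: h(722,687)=(722*31+687)%997=138 h(471,502)=(471*31+502)%997=148 -> [138, 148]
  L3: h(138,148)=(138*31+148)%997=438 -> [438]
  root = 438 != target 970
Candidate A produces the target root.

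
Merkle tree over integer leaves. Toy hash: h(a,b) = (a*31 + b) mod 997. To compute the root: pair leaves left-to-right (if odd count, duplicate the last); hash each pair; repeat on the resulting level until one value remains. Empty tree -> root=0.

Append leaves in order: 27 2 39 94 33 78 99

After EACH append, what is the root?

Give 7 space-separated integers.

Answer: 27 839 338 393 113 556 629

Derivation:
After append 27 (leaves=[27]):
  L0: [27]
  root=27
After append 2 (leaves=[27, 2]):
  L0: [27, 2]
  L1: h(27,2)=(27*31+2)%997=839 -> [839]
  root=839
After append 39 (leaves=[27, 2, 39]):
  L0: [27, 2, 39]
  L1: h(27,2)=(27*31+2)%997=839 h(39,39)=(39*31+39)%997=251 -> [839, 251]
  L2: h(839,251)=(839*31+251)%997=338 -> [338]
  root=338
After append 94 (leaves=[27, 2, 39, 94]):
  L0: [27, 2, 39, 94]
  L1: h(27,2)=(27*31+2)%997=839 h(39,94)=(39*31+94)%997=306 -> [839, 306]
  L2: h(839,306)=(839*31+306)%997=393 -> [393]
  root=393
After append 33 (leaves=[27, 2, 39, 94, 33]):
  L0: [27, 2, 39, 94, 33]
  L1: h(27,2)=(27*31+2)%997=839 h(39,94)=(39*31+94)%997=306 h(33,33)=(33*31+33)%997=59 -> [839, 306, 59]
  L2: h(839,306)=(839*31+306)%997=393 h(59,59)=(59*31+59)%997=891 -> [393, 891]
  L3: h(393,891)=(393*31+891)%997=113 -> [113]
  root=113
After append 78 (leaves=[27, 2, 39, 94, 33, 78]):
  L0: [27, 2, 39, 94, 33, 78]
  L1: h(27,2)=(27*31+2)%997=839 h(39,94)=(39*31+94)%997=306 h(33,78)=(33*31+78)%997=104 -> [839, 306, 104]
  L2: h(839,306)=(839*31+306)%997=393 h(104,104)=(104*31+104)%997=337 -> [393, 337]
  L3: h(393,337)=(393*31+337)%997=556 -> [556]
  root=556
After append 99 (leaves=[27, 2, 39, 94, 33, 78, 99]):
  L0: [27, 2, 39, 94, 33, 78, 99]
  L1: h(27,2)=(27*31+2)%997=839 h(39,94)=(39*31+94)%997=306 h(33,78)=(33*31+78)%997=104 h(99,99)=(99*31+99)%997=177 -> [839, 306, 104, 177]
  L2: h(839,306)=(839*31+306)%997=393 h(104,177)=(104*31+177)%997=410 -> [393, 410]
  L3: h(393,410)=(393*31+410)%997=629 -> [629]
  root=629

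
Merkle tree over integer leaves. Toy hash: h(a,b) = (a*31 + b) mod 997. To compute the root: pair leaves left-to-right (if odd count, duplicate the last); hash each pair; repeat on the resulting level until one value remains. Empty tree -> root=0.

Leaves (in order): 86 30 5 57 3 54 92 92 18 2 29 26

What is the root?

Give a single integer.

Answer: 665

Derivation:
L0: [86, 30, 5, 57, 3, 54, 92, 92, 18, 2, 29, 26]
L1: h(86,30)=(86*31+30)%997=702 h(5,57)=(5*31+57)%997=212 h(3,54)=(3*31+54)%997=147 h(92,92)=(92*31+92)%997=950 h(18,2)=(18*31+2)%997=560 h(29,26)=(29*31+26)%997=925 -> [702, 212, 147, 950, 560, 925]
L2: h(702,212)=(702*31+212)%997=40 h(147,950)=(147*31+950)%997=522 h(560,925)=(560*31+925)%997=339 -> [40, 522, 339]
L3: h(40,522)=(40*31+522)%997=765 h(339,339)=(339*31+339)%997=878 -> [765, 878]
L4: h(765,878)=(765*31+878)%997=665 -> [665]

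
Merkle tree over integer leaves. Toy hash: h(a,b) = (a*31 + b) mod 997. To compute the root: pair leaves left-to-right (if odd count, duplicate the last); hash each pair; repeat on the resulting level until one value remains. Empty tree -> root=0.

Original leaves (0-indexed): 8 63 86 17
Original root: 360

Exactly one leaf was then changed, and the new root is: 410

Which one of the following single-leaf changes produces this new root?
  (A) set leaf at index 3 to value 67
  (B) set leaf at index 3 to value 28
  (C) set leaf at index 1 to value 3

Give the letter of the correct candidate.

Original leaves: [8, 63, 86, 17]
Target new root: 410
Try each candidate change and compute the resulting root:
Candidate A: set leaf[3] = 67 -> leaves = [8, 63, 86, 67]
  L0: [8, 63, 86, 67]
  L1: h(8,63)=(8*31+63)%997=311 h(86,67)=(86*31+67)%997=739 -> [311, 739]
  L2: h(311,739)=(311*31+739)%997=410 -> [410]
  root = 410 == target 410  ** MATCH **
Candidate B: set leaf[3] = 28 -> leaves = [8, 63, 86, 28]
  L0: [8, 63, 86, 28]
  L1: h(8,63)=(8*31+63)%997=311 h(86,28)=(86*31+28)%997=700 -> [311, 700]
  L2: h(311,700)=(311*31+700)%997=371 -> [371]
  root = 371 != target 410
Candidate C: set leaf[1] = 3 -> leaves = [8, 3, 86, 17]
  L0: [8, 3, 86, 17]
  L1: h(8,3)=(8*31+3)%997=251 h(86,17)=(86*31+17)%997=689 -> [251, 689]
  L2: h(251,689)=(251*31+689)%997=494 -> [494]
  root = 494 != target 410
Candidate A produces the target root.

Answer: A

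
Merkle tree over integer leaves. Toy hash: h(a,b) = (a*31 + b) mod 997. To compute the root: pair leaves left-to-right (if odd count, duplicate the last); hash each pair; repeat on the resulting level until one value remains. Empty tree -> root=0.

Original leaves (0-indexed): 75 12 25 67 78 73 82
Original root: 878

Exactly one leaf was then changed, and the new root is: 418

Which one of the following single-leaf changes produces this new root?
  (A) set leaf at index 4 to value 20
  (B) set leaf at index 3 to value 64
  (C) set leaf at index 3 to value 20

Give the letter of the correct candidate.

Original leaves: [75, 12, 25, 67, 78, 73, 82]
Target new root: 418
Try each candidate change and compute the resulting root:
Candidate A: set leaf[4] = 20 -> leaves = [75, 12, 25, 67, 20, 73, 82]
  L0: [75, 12, 25, 67, 20, 73, 82]
  L1: h(75,12)=(75*31+12)%997=343 h(25,67)=(25*31+67)%997=842 h(20,73)=(20*31+73)%997=693 h(82,82)=(82*31+82)%997=630 -> [343, 842, 693, 630]
  L2: h(343,842)=(343*31+842)%997=508 h(693,630)=(693*31+630)%997=179 -> [508, 179]
  L3: h(508,179)=(508*31+179)%997=972 -> [972]
  root = 972 != target 418
Candidate B: set leaf[3] = 64 -> leaves = [75, 12, 25, 64, 78, 73, 82]
  L0: [75, 12, 25, 64, 78, 73, 82]
  L1: h(75,12)=(75*31+12)%997=343 h(25,64)=(25*31+64)%997=839 h(78,73)=(78*31+73)%997=497 h(82,82)=(82*31+82)%997=630 -> [343, 839, 497, 630]
  L2: h(343,839)=(343*31+839)%997=505 h(497,630)=(497*31+630)%997=85 -> [505, 85]
  L3: h(505,85)=(505*31+85)%997=785 -> [785]
  root = 785 != target 418
Candidate C: set leaf[3] = 20 -> leaves = [75, 12, 25, 20, 78, 73, 82]
  L0: [75, 12, 25, 20, 78, 73, 82]
  L1: h(75,12)=(75*31+12)%997=343 h(25,20)=(25*31+20)%997=795 h(78,73)=(78*31+73)%997=497 h(82,82)=(82*31+82)%997=630 -> [343, 795, 497, 630]
  L2: h(343,795)=(343*31+795)%997=461 h(497,630)=(497*31+630)%997=85 -> [461, 85]
  L3: h(461,85)=(461*31+85)%997=418 -> [418]
  root = 418 == target 418  ** MATCH **
Candidate C produces the target root.

Answer: C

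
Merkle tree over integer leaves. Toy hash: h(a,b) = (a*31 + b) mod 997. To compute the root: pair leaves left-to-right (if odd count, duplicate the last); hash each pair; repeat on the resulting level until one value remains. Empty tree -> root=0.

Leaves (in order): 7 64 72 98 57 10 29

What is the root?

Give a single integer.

Answer: 483

Derivation:
L0: [7, 64, 72, 98, 57, 10, 29]
L1: h(7,64)=(7*31+64)%997=281 h(72,98)=(72*31+98)%997=336 h(57,10)=(57*31+10)%997=780 h(29,29)=(29*31+29)%997=928 -> [281, 336, 780, 928]
L2: h(281,336)=(281*31+336)%997=74 h(780,928)=(780*31+928)%997=183 -> [74, 183]
L3: h(74,183)=(74*31+183)%997=483 -> [483]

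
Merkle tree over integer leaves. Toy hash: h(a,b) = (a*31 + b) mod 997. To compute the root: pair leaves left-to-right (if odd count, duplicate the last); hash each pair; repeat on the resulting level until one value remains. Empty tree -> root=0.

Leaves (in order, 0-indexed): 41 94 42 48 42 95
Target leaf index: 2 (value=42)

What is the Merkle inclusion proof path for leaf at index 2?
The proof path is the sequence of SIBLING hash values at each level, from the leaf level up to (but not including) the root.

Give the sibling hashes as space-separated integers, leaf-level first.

Answer: 48 368 836

Derivation:
L0 (leaves): [41, 94, 42, 48, 42, 95], target index=2
L1: h(41,94)=(41*31+94)%997=368 [pair 0] h(42,48)=(42*31+48)%997=353 [pair 1] h(42,95)=(42*31+95)%997=400 [pair 2] -> [368, 353, 400]
  Sibling for proof at L0: 48
L2: h(368,353)=(368*31+353)%997=794 [pair 0] h(400,400)=(400*31+400)%997=836 [pair 1] -> [794, 836]
  Sibling for proof at L1: 368
L3: h(794,836)=(794*31+836)%997=525 [pair 0] -> [525]
  Sibling for proof at L2: 836
Root: 525
Proof path (sibling hashes from leaf to root): [48, 368, 836]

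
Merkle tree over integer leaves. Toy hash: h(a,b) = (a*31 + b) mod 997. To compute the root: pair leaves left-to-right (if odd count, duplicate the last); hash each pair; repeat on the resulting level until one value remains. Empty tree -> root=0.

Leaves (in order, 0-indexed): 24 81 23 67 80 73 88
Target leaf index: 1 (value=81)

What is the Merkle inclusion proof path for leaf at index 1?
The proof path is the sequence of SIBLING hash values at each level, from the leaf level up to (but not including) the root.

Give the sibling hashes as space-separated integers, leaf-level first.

L0 (leaves): [24, 81, 23, 67, 80, 73, 88], target index=1
L1: h(24,81)=(24*31+81)%997=825 [pair 0] h(23,67)=(23*31+67)%997=780 [pair 1] h(80,73)=(80*31+73)%997=559 [pair 2] h(88,88)=(88*31+88)%997=822 [pair 3] -> [825, 780, 559, 822]
  Sibling for proof at L0: 24
L2: h(825,780)=(825*31+780)%997=433 [pair 0] h(559,822)=(559*31+822)%997=205 [pair 1] -> [433, 205]
  Sibling for proof at L1: 780
L3: h(433,205)=(433*31+205)%997=667 [pair 0] -> [667]
  Sibling for proof at L2: 205
Root: 667
Proof path (sibling hashes from leaf to root): [24, 780, 205]

Answer: 24 780 205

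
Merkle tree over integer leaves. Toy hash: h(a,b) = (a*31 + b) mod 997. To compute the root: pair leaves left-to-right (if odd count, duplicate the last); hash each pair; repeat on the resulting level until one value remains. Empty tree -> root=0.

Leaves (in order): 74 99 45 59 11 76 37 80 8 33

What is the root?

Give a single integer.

L0: [74, 99, 45, 59, 11, 76, 37, 80, 8, 33]
L1: h(74,99)=(74*31+99)%997=399 h(45,59)=(45*31+59)%997=457 h(11,76)=(11*31+76)%997=417 h(37,80)=(37*31+80)%997=230 h(8,33)=(8*31+33)%997=281 -> [399, 457, 417, 230, 281]
L2: h(399,457)=(399*31+457)%997=862 h(417,230)=(417*31+230)%997=196 h(281,281)=(281*31+281)%997=19 -> [862, 196, 19]
L3: h(862,196)=(862*31+196)%997=996 h(19,19)=(19*31+19)%997=608 -> [996, 608]
L4: h(996,608)=(996*31+608)%997=577 -> [577]

Answer: 577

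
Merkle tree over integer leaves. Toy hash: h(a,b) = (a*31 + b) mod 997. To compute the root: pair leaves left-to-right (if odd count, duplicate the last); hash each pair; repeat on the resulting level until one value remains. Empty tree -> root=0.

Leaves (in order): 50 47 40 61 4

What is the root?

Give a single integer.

L0: [50, 47, 40, 61, 4]
L1: h(50,47)=(50*31+47)%997=600 h(40,61)=(40*31+61)%997=304 h(4,4)=(4*31+4)%997=128 -> [600, 304, 128]
L2: h(600,304)=(600*31+304)%997=958 h(128,128)=(128*31+128)%997=108 -> [958, 108]
L3: h(958,108)=(958*31+108)%997=893 -> [893]

Answer: 893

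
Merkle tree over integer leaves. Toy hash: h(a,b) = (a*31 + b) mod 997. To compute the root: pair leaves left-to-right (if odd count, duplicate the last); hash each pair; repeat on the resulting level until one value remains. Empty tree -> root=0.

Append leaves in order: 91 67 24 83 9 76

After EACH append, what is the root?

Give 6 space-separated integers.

After append 91 (leaves=[91]):
  L0: [91]
  root=91
After append 67 (leaves=[91, 67]):
  L0: [91, 67]
  L1: h(91,67)=(91*31+67)%997=894 -> [894]
  root=894
After append 24 (leaves=[91, 67, 24]):
  L0: [91, 67, 24]
  L1: h(91,67)=(91*31+67)%997=894 h(24,24)=(24*31+24)%997=768 -> [894, 768]
  L2: h(894,768)=(894*31+768)%997=566 -> [566]
  root=566
After append 83 (leaves=[91, 67, 24, 83]):
  L0: [91, 67, 24, 83]
  L1: h(91,67)=(91*31+67)%997=894 h(24,83)=(24*31+83)%997=827 -> [894, 827]
  L2: h(894,827)=(894*31+827)%997=625 -> [625]
  root=625
After append 9 (leaves=[91, 67, 24, 83, 9]):
  L0: [91, 67, 24, 83, 9]
  L1: h(91,67)=(91*31+67)%997=894 h(24,83)=(24*31+83)%997=827 h(9,9)=(9*31+9)%997=288 -> [894, 827, 288]
  L2: h(894,827)=(894*31+827)%997=625 h(288,288)=(288*31+288)%997=243 -> [625, 243]
  L3: h(625,243)=(625*31+243)%997=675 -> [675]
  root=675
After append 76 (leaves=[91, 67, 24, 83, 9, 76]):
  L0: [91, 67, 24, 83, 9, 76]
  L1: h(91,67)=(91*31+67)%997=894 h(24,83)=(24*31+83)%997=827 h(9,76)=(9*31+76)%997=355 -> [894, 827, 355]
  L2: h(894,827)=(894*31+827)%997=625 h(355,355)=(355*31+355)%997=393 -> [625, 393]
  L3: h(625,393)=(625*31+393)%997=825 -> [825]
  root=825

Answer: 91 894 566 625 675 825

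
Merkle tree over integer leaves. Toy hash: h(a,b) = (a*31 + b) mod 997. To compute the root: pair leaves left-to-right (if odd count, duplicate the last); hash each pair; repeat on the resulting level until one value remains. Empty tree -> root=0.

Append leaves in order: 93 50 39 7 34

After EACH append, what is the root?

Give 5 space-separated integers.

After append 93 (leaves=[93]):
  L0: [93]
  root=93
After append 50 (leaves=[93, 50]):
  L0: [93, 50]
  L1: h(93,50)=(93*31+50)%997=939 -> [939]
  root=939
After append 39 (leaves=[93, 50, 39]):
  L0: [93, 50, 39]
  L1: h(93,50)=(93*31+50)%997=939 h(39,39)=(39*31+39)%997=251 -> [939, 251]
  L2: h(939,251)=(939*31+251)%997=447 -> [447]
  root=447
After append 7 (leaves=[93, 50, 39, 7]):
  L0: [93, 50, 39, 7]
  L1: h(93,50)=(93*31+50)%997=939 h(39,7)=(39*31+7)%997=219 -> [939, 219]
  L2: h(939,219)=(939*31+219)%997=415 -> [415]
  root=415
After append 34 (leaves=[93, 50, 39, 7, 34]):
  L0: [93, 50, 39, 7, 34]
  L1: h(93,50)=(93*31+50)%997=939 h(39,7)=(39*31+7)%997=219 h(34,34)=(34*31+34)%997=91 -> [939, 219, 91]
  L2: h(939,219)=(939*31+219)%997=415 h(91,91)=(91*31+91)%997=918 -> [415, 918]
  L3: h(415,918)=(415*31+918)%997=822 -> [822]
  root=822

Answer: 93 939 447 415 822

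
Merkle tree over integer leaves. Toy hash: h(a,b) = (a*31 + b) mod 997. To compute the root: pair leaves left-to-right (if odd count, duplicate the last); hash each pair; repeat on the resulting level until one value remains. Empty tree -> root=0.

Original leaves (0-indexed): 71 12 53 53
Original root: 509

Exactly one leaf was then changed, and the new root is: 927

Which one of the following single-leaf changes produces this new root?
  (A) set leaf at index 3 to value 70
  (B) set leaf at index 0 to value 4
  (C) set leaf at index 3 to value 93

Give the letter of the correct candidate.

Answer: B

Derivation:
Original leaves: [71, 12, 53, 53]
Target new root: 927
Try each candidate change and compute the resulting root:
Candidate A: set leaf[3] = 70 -> leaves = [71, 12, 53, 70]
  L0: [71, 12, 53, 70]
  L1: h(71,12)=(71*31+12)%997=219 h(53,70)=(53*31+70)%997=716 -> [219, 716]
  L2: h(219,716)=(219*31+716)%997=526 -> [526]
  root = 526 != target 927
Candidate B: set leaf[0] = 4 -> leaves = [4, 12, 53, 53]
  L0: [4, 12, 53, 53]
  L1: h(4,12)=(4*31+12)%997=136 h(53,53)=(53*31+53)%997=699 -> [136, 699]
  L2: h(136,699)=(136*31+699)%997=927 -> [927]
  root = 927 == target 927  ** MATCH **
Candidate C: set leaf[3] = 93 -> leaves = [71, 12, 53, 93]
  L0: [71, 12, 53, 93]
  L1: h(71,12)=(71*31+12)%997=219 h(53,93)=(53*31+93)%997=739 -> [219, 739]
  L2: h(219,739)=(219*31+739)%997=549 -> [549]
  root = 549 != target 927
Candidate B produces the target root.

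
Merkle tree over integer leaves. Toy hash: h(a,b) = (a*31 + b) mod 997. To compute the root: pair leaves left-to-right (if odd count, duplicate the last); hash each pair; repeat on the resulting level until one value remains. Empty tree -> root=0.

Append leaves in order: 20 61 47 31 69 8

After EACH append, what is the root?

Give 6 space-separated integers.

After append 20 (leaves=[20]):
  L0: [20]
  root=20
After append 61 (leaves=[20, 61]):
  L0: [20, 61]
  L1: h(20,61)=(20*31+61)%997=681 -> [681]
  root=681
After append 47 (leaves=[20, 61, 47]):
  L0: [20, 61, 47]
  L1: h(20,61)=(20*31+61)%997=681 h(47,47)=(47*31+47)%997=507 -> [681, 507]
  L2: h(681,507)=(681*31+507)%997=681 -> [681]
  root=681
After append 31 (leaves=[20, 61, 47, 31]):
  L0: [20, 61, 47, 31]
  L1: h(20,61)=(20*31+61)%997=681 h(47,31)=(47*31+31)%997=491 -> [681, 491]
  L2: h(681,491)=(681*31+491)%997=665 -> [665]
  root=665
After append 69 (leaves=[20, 61, 47, 31, 69]):
  L0: [20, 61, 47, 31, 69]
  L1: h(20,61)=(20*31+61)%997=681 h(47,31)=(47*31+31)%997=491 h(69,69)=(69*31+69)%997=214 -> [681, 491, 214]
  L2: h(681,491)=(681*31+491)%997=665 h(214,214)=(214*31+214)%997=866 -> [665, 866]
  L3: h(665,866)=(665*31+866)%997=544 -> [544]
  root=544
After append 8 (leaves=[20, 61, 47, 31, 69, 8]):
  L0: [20, 61, 47, 31, 69, 8]
  L1: h(20,61)=(20*31+61)%997=681 h(47,31)=(47*31+31)%997=491 h(69,8)=(69*31+8)%997=153 -> [681, 491, 153]
  L2: h(681,491)=(681*31+491)%997=665 h(153,153)=(153*31+153)%997=908 -> [665, 908]
  L3: h(665,908)=(665*31+908)%997=586 -> [586]
  root=586

Answer: 20 681 681 665 544 586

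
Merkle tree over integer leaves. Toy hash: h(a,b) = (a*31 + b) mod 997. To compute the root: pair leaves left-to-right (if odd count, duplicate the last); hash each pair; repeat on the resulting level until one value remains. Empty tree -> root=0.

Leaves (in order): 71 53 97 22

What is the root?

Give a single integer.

L0: [71, 53, 97, 22]
L1: h(71,53)=(71*31+53)%997=260 h(97,22)=(97*31+22)%997=38 -> [260, 38]
L2: h(260,38)=(260*31+38)%997=122 -> [122]

Answer: 122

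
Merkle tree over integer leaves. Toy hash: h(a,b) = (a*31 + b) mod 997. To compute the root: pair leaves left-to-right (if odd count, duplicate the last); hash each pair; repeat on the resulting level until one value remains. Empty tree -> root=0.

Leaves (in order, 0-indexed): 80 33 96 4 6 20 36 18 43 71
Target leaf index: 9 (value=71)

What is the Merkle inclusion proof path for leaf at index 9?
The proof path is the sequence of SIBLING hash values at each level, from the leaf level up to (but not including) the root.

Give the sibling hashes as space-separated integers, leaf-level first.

L0 (leaves): [80, 33, 96, 4, 6, 20, 36, 18, 43, 71], target index=9
L1: h(80,33)=(80*31+33)%997=519 [pair 0] h(96,4)=(96*31+4)%997=986 [pair 1] h(6,20)=(6*31+20)%997=206 [pair 2] h(36,18)=(36*31+18)%997=137 [pair 3] h(43,71)=(43*31+71)%997=407 [pair 4] -> [519, 986, 206, 137, 407]
  Sibling for proof at L0: 43
L2: h(519,986)=(519*31+986)%997=126 [pair 0] h(206,137)=(206*31+137)%997=541 [pair 1] h(407,407)=(407*31+407)%997=63 [pair 2] -> [126, 541, 63]
  Sibling for proof at L1: 407
L3: h(126,541)=(126*31+541)%997=459 [pair 0] h(63,63)=(63*31+63)%997=22 [pair 1] -> [459, 22]
  Sibling for proof at L2: 63
L4: h(459,22)=(459*31+22)%997=293 [pair 0] -> [293]
  Sibling for proof at L3: 459
Root: 293
Proof path (sibling hashes from leaf to root): [43, 407, 63, 459]

Answer: 43 407 63 459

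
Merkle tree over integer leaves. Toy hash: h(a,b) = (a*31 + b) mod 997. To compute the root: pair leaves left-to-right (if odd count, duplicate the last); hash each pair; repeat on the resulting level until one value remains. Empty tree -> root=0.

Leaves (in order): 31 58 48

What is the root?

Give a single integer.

L0: [31, 58, 48]
L1: h(31,58)=(31*31+58)%997=22 h(48,48)=(48*31+48)%997=539 -> [22, 539]
L2: h(22,539)=(22*31+539)%997=224 -> [224]

Answer: 224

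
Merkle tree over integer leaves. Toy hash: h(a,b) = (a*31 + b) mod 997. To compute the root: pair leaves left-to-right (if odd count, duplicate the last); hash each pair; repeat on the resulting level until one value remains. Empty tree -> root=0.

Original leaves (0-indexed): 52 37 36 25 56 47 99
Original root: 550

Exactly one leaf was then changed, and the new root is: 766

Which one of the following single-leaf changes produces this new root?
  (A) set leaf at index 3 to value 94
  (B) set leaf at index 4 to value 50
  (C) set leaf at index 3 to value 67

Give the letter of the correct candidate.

Original leaves: [52, 37, 36, 25, 56, 47, 99]
Target new root: 766
Try each candidate change and compute the resulting root:
Candidate A: set leaf[3] = 94 -> leaves = [52, 37, 36, 94, 56, 47, 99]
  L0: [52, 37, 36, 94, 56, 47, 99]
  L1: h(52,37)=(52*31+37)%997=652 h(36,94)=(36*31+94)%997=213 h(56,47)=(56*31+47)%997=786 h(99,99)=(99*31+99)%997=177 -> [652, 213, 786, 177]
  L2: h(652,213)=(652*31+213)%997=485 h(786,177)=(786*31+177)%997=615 -> [485, 615]
  L3: h(485,615)=(485*31+615)%997=695 -> [695]
  root = 695 != target 766
Candidate B: set leaf[4] = 50 -> leaves = [52, 37, 36, 25, 50, 47, 99]
  L0: [52, 37, 36, 25, 50, 47, 99]
  L1: h(52,37)=(52*31+37)%997=652 h(36,25)=(36*31+25)%997=144 h(50,47)=(50*31+47)%997=600 h(99,99)=(99*31+99)%997=177 -> [652, 144, 600, 177]
  L2: h(652,144)=(652*31+144)%997=416 h(600,177)=(600*31+177)%997=831 -> [416, 831]
  L3: h(416,831)=(416*31+831)%997=766 -> [766]
  root = 766 == target 766  ** MATCH **
Candidate C: set leaf[3] = 67 -> leaves = [52, 37, 36, 67, 56, 47, 99]
  L0: [52, 37, 36, 67, 56, 47, 99]
  L1: h(52,37)=(52*31+37)%997=652 h(36,67)=(36*31+67)%997=186 h(56,47)=(56*31+47)%997=786 h(99,99)=(99*31+99)%997=177 -> [652, 186, 786, 177]
  L2: h(652,186)=(652*31+186)%997=458 h(786,177)=(786*31+177)%997=615 -> [458, 615]
  L3: h(458,615)=(458*31+615)%997=855 -> [855]
  root = 855 != target 766
Candidate B produces the target root.

Answer: B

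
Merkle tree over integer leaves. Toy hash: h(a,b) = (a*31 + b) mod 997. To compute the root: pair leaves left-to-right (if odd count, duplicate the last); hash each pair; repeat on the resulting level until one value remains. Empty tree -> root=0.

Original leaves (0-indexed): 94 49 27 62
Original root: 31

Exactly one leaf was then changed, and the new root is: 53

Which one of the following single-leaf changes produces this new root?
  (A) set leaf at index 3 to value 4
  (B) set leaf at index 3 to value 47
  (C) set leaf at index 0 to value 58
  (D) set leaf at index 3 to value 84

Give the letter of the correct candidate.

Original leaves: [94, 49, 27, 62]
Target new root: 53
Try each candidate change and compute the resulting root:
Candidate A: set leaf[3] = 4 -> leaves = [94, 49, 27, 4]
  L0: [94, 49, 27, 4]
  L1: h(94,49)=(94*31+49)%997=969 h(27,4)=(27*31+4)%997=841 -> [969, 841]
  L2: h(969,841)=(969*31+841)%997=970 -> [970]
  root = 970 != target 53
Candidate B: set leaf[3] = 47 -> leaves = [94, 49, 27, 47]
  L0: [94, 49, 27, 47]
  L1: h(94,49)=(94*31+49)%997=969 h(27,47)=(27*31+47)%997=884 -> [969, 884]
  L2: h(969,884)=(969*31+884)%997=16 -> [16]
  root = 16 != target 53
Candidate C: set leaf[0] = 58 -> leaves = [58, 49, 27, 62]
  L0: [58, 49, 27, 62]
  L1: h(58,49)=(58*31+49)%997=850 h(27,62)=(27*31+62)%997=899 -> [850, 899]
  L2: h(850,899)=(850*31+899)%997=330 -> [330]
  root = 330 != target 53
Candidate D: set leaf[3] = 84 -> leaves = [94, 49, 27, 84]
  L0: [94, 49, 27, 84]
  L1: h(94,49)=(94*31+49)%997=969 h(27,84)=(27*31+84)%997=921 -> [969, 921]
  L2: h(969,921)=(969*31+921)%997=53 -> [53]
  root = 53 == target 53  ** MATCH **
Candidate D produces the target root.

Answer: D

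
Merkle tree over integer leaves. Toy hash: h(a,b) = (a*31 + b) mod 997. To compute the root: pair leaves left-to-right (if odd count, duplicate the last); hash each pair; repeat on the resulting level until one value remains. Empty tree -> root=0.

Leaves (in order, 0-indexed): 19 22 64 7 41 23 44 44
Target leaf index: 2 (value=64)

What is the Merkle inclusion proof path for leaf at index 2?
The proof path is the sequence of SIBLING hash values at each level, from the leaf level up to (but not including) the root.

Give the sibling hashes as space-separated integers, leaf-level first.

L0 (leaves): [19, 22, 64, 7, 41, 23, 44, 44], target index=2
L1: h(19,22)=(19*31+22)%997=611 [pair 0] h(64,7)=(64*31+7)%997=994 [pair 1] h(41,23)=(41*31+23)%997=297 [pair 2] h(44,44)=(44*31+44)%997=411 [pair 3] -> [611, 994, 297, 411]
  Sibling for proof at L0: 7
L2: h(611,994)=(611*31+994)%997=992 [pair 0] h(297,411)=(297*31+411)%997=645 [pair 1] -> [992, 645]
  Sibling for proof at L1: 611
L3: h(992,645)=(992*31+645)%997=490 [pair 0] -> [490]
  Sibling for proof at L2: 645
Root: 490
Proof path (sibling hashes from leaf to root): [7, 611, 645]

Answer: 7 611 645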